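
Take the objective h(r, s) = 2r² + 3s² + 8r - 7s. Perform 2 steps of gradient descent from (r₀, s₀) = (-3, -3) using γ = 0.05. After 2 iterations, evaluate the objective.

∇h = (4r + 8, 6s - 7)
Step 1: at (-3, -3), ∇h = (-4, -25) → (-3, -3) − 0.05·(-4, -25) = (-2.8, -1.75)
Step 2: at (-2.8, -1.75), ∇h = (-3.2, -17.5) → (-2.8, -1.75) − 0.05·(-3.2, -17.5) = (-2.64, -0.875)
h(-2.64, -0.875) = 1.241075

1.241075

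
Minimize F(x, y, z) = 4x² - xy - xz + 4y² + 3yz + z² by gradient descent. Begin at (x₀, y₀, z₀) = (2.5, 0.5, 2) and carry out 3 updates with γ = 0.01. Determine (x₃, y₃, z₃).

∇F = (8x - y - z, -x + 8y + 3z, -x + 3y + 2z)
(x₁, y₁, z₁) = (2.5, 0.5, 2) − 0.01·(17.5, 7.5, 3) = (2.325, 0.425, 1.97)
(x₂, y₂, z₂) = (2.325, 0.425, 1.97) − 0.01·(16.205, 6.985, 2.89) = (2.16295, 0.35515, 1.9411)
(x₃, y₃, z₃) = (2.16295, 0.35515, 1.9411) − 0.01·(15.00735, 6.50155, 2.7847) = (2.0128765, 0.2901345, 1.913253)

(2.0128765, 0.2901345, 1.913253)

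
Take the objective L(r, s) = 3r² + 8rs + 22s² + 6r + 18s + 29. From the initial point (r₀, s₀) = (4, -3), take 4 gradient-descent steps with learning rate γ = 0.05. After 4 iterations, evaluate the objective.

529.91796875

∇L = (6r + 8s + 6, 8r + 44s + 18)
Step 1: at (4, -3), ∇L = (6, -82) → (4, -3) − 0.05·(6, -82) = (3.7, 1.1)
Step 2: at (3.7, 1.1), ∇L = (37, 96) → (3.7, 1.1) − 0.05·(37, 96) = (1.85, -3.7)
Step 3: at (1.85, -3.7), ∇L = (-12.5, -130) → (1.85, -3.7) − 0.05·(-12.5, -130) = (2.475, 2.8)
Step 4: at (2.475, 2.8), ∇L = (43.25, 161) → (2.475, 2.8) − 0.05·(43.25, 161) = (0.3125, -5.25)
L(0.3125, -5.25) = 529.91796875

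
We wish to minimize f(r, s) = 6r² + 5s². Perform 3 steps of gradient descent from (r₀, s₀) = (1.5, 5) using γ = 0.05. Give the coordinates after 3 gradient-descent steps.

∇f = (12r, 10s)
(r₁, s₁) = (1.5, 5) − 0.05·(18, 50) = (0.6, 2.5)
(r₂, s₂) = (0.6, 2.5) − 0.05·(7.2, 25) = (0.24, 1.25)
(r₃, s₃) = (0.24, 1.25) − 0.05·(2.88, 12.5) = (0.096, 0.625)

(0.096, 0.625)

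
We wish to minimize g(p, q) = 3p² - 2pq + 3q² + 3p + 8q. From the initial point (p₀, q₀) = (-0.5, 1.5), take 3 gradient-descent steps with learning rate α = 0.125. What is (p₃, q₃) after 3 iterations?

∇g = (6p - 2q + 3, -2p + 6q + 8)
Step 1: at (-0.5, 1.5), ∇g = (-3, 18) → (-0.5, 1.5) − 0.125·(-3, 18) = (-0.125, -0.75)
Step 2: at (-0.125, -0.75), ∇g = (3.75, 3.75) → (-0.125, -0.75) − 0.125·(3.75, 3.75) = (-0.59375, -1.21875)
Step 3: at (-0.59375, -1.21875), ∇g = (1.875, 1.875) → (-0.59375, -1.21875) − 0.125·(1.875, 1.875) = (-0.828125, -1.453125)

(-0.828125, -1.453125)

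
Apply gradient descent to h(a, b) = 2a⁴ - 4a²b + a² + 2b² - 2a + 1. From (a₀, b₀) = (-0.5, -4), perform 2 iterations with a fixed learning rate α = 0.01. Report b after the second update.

∇h = (8a³ - 8ab + 2a - 2, -4a² + 4b)
(a₁, b₁) = (-0.5, -4) − 0.01·(-20, -17) = (-0.3, -3.83)
(a₂, b₂) = (-0.3, -3.83) − 0.01·(-12.008, -15.68) = (-0.17992, -3.6732)
b = -3.6732

-3.6732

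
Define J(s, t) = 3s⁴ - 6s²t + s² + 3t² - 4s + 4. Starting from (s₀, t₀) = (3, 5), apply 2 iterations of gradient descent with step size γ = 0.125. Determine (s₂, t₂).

∇J = (12s³ - 12st + 2s - 4, -6s² + 6t)
Step 1: at (3, 5), ∇J = (146, -24) → (3, 5) − 0.125·(146, -24) = (-15.25, 8)
Step 2: at (-15.25, 8), ∇J = (-41129.4375, -1347.375) → (-15.25, 8) − 0.125·(-41129.4375, -1347.375) = (5125.9296875, 176.421875)

(5125.9296875, 176.421875)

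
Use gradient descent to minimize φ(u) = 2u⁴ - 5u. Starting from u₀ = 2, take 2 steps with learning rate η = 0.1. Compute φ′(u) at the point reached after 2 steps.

φ′(u) = 8u³ - 5
Step 1: φ′(2) = 59; u₁ = 2 − 0.1·59 = -3.9
Step 2: φ′(-3.9) = -479.552; u₂ = -3.9 − 0.1·(-479.552) = 44.0552
φ′(u) at (44.0552) = 684035.031819812864

684035.031819812864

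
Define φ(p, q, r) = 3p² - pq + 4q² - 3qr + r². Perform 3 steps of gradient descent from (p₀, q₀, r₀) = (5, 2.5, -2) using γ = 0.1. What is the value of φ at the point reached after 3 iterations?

∇φ = (6p - q, -p + 8q - 3r, -3q + 2r)
(p₁, q₁, r₁) = (5, 2.5, -2) − 0.1·(27.5, 21, -11.5) = (2.25, 0.4, -0.85)
(p₂, q₂, r₂) = (2.25, 0.4, -0.85) − 0.1·(13.1, 3.5, -2.9) = (0.94, 0.05, -0.56)
(p₃, q₃, r₃) = (0.94, 0.05, -0.56) − 0.1·(5.59, 1.14, -1.27) = (0.381, -0.064, -0.433)
φ(0.381, -0.064, -0.433) = 0.580604

0.580604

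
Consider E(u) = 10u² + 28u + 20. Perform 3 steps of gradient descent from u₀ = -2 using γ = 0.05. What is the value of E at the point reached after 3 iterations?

0.4

E′(u) = 20u + 28
u₁ = -2 − 0.05·(-12) = -1.4
u₂ = -1.4 − 0.05·0 = -1.4
u₃ = -1.4 − 0.05·0 = -1.4
E(-1.4) = 0.4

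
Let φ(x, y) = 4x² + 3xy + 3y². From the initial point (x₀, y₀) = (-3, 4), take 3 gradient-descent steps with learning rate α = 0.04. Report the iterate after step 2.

∇φ = (8x + 3y, 3x + 6y)
(x₁, y₁) = (-3, 4) − 0.04·(-12, 15) = (-2.52, 3.4)
(x₂, y₂) = (-2.52, 3.4) − 0.04·(-9.96, 12.84) = (-2.1216, 2.8864)

(-2.1216, 2.8864)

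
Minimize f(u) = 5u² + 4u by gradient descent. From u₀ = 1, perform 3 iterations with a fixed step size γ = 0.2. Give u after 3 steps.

-1.8

f′(u) = 10u + 4
u₁ = 1 − 0.2·14 = -1.8
u₂ = -1.8 − 0.2·(-14) = 1
u₃ = 1 − 0.2·14 = -1.8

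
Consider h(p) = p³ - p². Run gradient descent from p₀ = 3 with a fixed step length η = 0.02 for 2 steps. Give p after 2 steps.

2.283816

h′(p) = 3p² - 2p
p₁ = 3 − 0.02·21 = 2.58
p₂ = 2.58 − 0.02·14.8092 = 2.283816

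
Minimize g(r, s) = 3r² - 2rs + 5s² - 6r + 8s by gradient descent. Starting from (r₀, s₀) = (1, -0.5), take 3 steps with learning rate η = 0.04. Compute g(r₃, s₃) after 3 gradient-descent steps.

-4.88703634944

∇g = (6r - 2s - 6, -2r + 10s + 8)
Step 1: at (1, -0.5), ∇g = (1, 1) → (1, -0.5) − 0.04·(1, 1) = (0.96, -0.54)
Step 2: at (0.96, -0.54), ∇g = (0.84, 0.68) → (0.96, -0.54) − 0.04·(0.84, 0.68) = (0.9264, -0.5672)
Step 3: at (0.9264, -0.5672), ∇g = (0.6928, 0.4752) → (0.9264, -0.5672) − 0.04·(0.6928, 0.4752) = (0.898688, -0.586208)
g(0.898688, -0.586208) = -4.88703634944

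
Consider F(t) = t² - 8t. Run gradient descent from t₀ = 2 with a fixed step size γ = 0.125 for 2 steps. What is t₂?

2.875

F′(t) = 2t - 8
t₁ = 2 − 0.125·(-4) = 2.5
t₂ = 2.5 − 0.125·(-3) = 2.875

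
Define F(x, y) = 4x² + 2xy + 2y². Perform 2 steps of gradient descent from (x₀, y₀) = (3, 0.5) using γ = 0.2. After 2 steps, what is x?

∇F = (8x + 2y, 2x + 4y)
(x₁, y₁) = (3, 0.5) − 0.2·(25, 8) = (-2, -1.1)
(x₂, y₂) = (-2, -1.1) − 0.2·(-18.2, -8.4) = (1.64, 0.58)
x = 1.64

1.64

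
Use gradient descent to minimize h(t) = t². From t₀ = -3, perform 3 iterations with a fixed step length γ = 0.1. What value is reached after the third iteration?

h′(t) = 2t
Step 1: h′(-3) = -6; t₁ = -3 − 0.1·(-6) = -2.4
Step 2: h′(-2.4) = -4.8; t₂ = -2.4 − 0.1·(-4.8) = -1.92
Step 3: h′(-1.92) = -3.84; t₃ = -1.92 − 0.1·(-3.84) = -1.536

-1.536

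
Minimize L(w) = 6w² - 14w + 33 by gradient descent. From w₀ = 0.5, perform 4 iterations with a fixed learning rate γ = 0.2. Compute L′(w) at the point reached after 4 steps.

L′(w) = 12w - 14
Step 1: L′(0.5) = -8; w₁ = 0.5 − 0.2·(-8) = 2.1
Step 2: L′(2.1) = 11.2; w₂ = 2.1 − 0.2·11.2 = -0.14
Step 3: L′(-0.14) = -15.68; w₃ = -0.14 − 0.2·(-15.68) = 2.996
Step 4: L′(2.996) = 21.952; w₄ = 2.996 − 0.2·21.952 = -1.3944
L′(w) at (-1.3944) = -30.7328

-30.7328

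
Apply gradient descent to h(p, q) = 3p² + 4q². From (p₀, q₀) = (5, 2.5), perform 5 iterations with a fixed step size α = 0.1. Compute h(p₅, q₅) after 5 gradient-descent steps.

∇h = (6p, 8q)
Step 1: at (5, 2.5), ∇h = (30, 20) → (5, 2.5) − 0.1·(30, 20) = (2, 0.5)
Step 2: at (2, 0.5), ∇h = (12, 4) → (2, 0.5) − 0.1·(12, 4) = (0.8, 0.1)
Step 3: at (0.8, 0.1), ∇h = (4.8, 0.8) → (0.8, 0.1) − 0.1·(4.8, 0.8) = (0.32, 0.02)
Step 4: at (0.32, 0.02), ∇h = (1.92, 0.16) → (0.32, 0.02) − 0.1·(1.92, 0.16) = (0.128, 0.004)
Step 5: at (0.128, 0.004), ∇h = (0.768, 0.032) → (0.128, 0.004) − 0.1·(0.768, 0.032) = (0.0512, 0.0008)
h(0.0512, 0.0008) = 0.00786688

0.00786688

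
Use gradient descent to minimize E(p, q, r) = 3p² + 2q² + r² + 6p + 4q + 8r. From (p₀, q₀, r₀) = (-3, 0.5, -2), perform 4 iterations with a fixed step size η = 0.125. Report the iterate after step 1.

∇E = (6p + 6, 4q + 4, 2r + 8)
Step 1: at (-3, 0.5, -2), ∇E = (-12, 6, 4) → (-3, 0.5, -2) − 0.125·(-12, 6, 4) = (-1.5, -0.25, -2.5)

(-1.5, -0.25, -2.5)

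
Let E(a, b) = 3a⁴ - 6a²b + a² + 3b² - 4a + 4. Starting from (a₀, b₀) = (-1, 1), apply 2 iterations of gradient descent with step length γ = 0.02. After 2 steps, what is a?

∇E = (12a³ - 12ab + 2a - 4, -6a² + 6b)
(a₁, b₁) = (-1, 1) − 0.02·(-6, 0) = (-0.88, 1)
(a₂, b₂) = (-0.88, 1) − 0.02·(-3.377664, 1.3536) = (-0.81244672, 0.972928)
a = -0.81244672

-0.81244672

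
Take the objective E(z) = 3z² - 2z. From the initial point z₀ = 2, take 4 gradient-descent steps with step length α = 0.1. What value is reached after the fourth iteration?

E′(z) = 6z - 2
Step 1: E′(2) = 10; z₁ = 2 − 0.1·10 = 1
Step 2: E′(1) = 4; z₂ = 1 − 0.1·4 = 0.6
Step 3: E′(0.6) = 1.6; z₃ = 0.6 − 0.1·1.6 = 0.44
Step 4: E′(0.44) = 0.64; z₄ = 0.44 − 0.1·0.64 = 0.376

0.376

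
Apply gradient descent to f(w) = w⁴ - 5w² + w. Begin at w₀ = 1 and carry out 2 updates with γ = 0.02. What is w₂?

f′(w) = 4w³ - 10w + 1
Step 1: f′(1) = -5; w₁ = 1 − 0.02·(-5) = 1.1
Step 2: f′(1.1) = -4.676; w₂ = 1.1 − 0.02·(-4.676) = 1.19352

1.19352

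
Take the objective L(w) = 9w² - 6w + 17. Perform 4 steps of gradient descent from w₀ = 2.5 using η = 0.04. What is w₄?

0.34665088

L′(w) = 18w - 6
Step 1: L′(2.5) = 39; w₁ = 2.5 − 0.04·39 = 0.94
Step 2: L′(0.94) = 10.92; w₂ = 0.94 − 0.04·10.92 = 0.5032
Step 3: L′(0.5032) = 3.0576; w₃ = 0.5032 − 0.04·3.0576 = 0.380896
Step 4: L′(0.380896) = 0.856128; w₄ = 0.380896 − 0.04·0.856128 = 0.34665088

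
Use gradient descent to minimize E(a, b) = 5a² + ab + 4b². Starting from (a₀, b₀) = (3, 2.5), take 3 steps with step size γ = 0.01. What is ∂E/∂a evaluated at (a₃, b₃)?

23.129905

∇E = (10a + b, a + 8b)
Step 1: at (3, 2.5), ∇E = (32.5, 23) → (3, 2.5) − 0.01·(32.5, 23) = (2.675, 2.27)
Step 2: at (2.675, 2.27), ∇E = (29.02, 20.835) → (2.675, 2.27) − 0.01·(29.02, 20.835) = (2.3848, 2.06165)
Step 3: at (2.3848, 2.06165), ∇E = (25.90965, 18.878) → (2.3848, 2.06165) − 0.01·(25.90965, 18.878) = (2.1257035, 1.87287)
∂E/∂a at (2.1257035, 1.87287) = 23.129905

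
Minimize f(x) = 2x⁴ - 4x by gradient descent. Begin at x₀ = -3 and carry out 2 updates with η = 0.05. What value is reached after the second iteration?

f′(x) = 8x³ - 4
Step 1: f′(-3) = -220; x₁ = -3 − 0.05·(-220) = 8
Step 2: f′(8) = 4092; x₂ = 8 − 0.05·4092 = -196.6

-196.6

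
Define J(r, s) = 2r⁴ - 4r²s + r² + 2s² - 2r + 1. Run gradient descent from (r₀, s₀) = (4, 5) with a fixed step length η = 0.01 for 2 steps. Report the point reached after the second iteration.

∇J = (8r³ - 8rs + 2r - 2, -4r² + 4s)
Step 1: at (4, 5), ∇J = (358, -44) → (4, 5) − 0.01·(358, -44) = (0.42, 5.44)
Step 2: at (0.42, 5.44), ∇J = (-18.845696, 21.0544) → (0.42, 5.44) − 0.01·(-18.845696, 21.0544) = (0.60845696, 5.229456)

(0.60845696, 5.229456)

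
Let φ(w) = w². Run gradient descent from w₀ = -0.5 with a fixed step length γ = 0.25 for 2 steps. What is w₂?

φ′(w) = 2w
w₁ = -0.5 − 0.25·(-1) = -0.25
w₂ = -0.25 − 0.25·(-0.5) = -0.125

-0.125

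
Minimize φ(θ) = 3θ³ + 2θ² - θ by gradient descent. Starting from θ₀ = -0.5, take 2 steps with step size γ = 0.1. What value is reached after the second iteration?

φ′(θ) = 9θ² + 4θ - 1
Step 1: φ′(-0.5) = -0.75; θ₁ = -0.5 − 0.1·(-0.75) = -0.425
Step 2: φ′(-0.425) = -1.074375; θ₂ = -0.425 − 0.1·(-1.074375) = -0.3175625

-0.3175625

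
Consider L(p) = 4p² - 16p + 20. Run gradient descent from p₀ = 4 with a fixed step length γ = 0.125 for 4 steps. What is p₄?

2

L′(p) = 8p - 16
Step 1: L′(4) = 16; p₁ = 4 − 0.125·16 = 2
Step 2: L′(2) = 0; p₂ = 2 − 0.125·0 = 2
Step 3: L′(2) = 0; p₃ = 2 − 0.125·0 = 2
Step 4: L′(2) = 0; p₄ = 2 − 0.125·0 = 2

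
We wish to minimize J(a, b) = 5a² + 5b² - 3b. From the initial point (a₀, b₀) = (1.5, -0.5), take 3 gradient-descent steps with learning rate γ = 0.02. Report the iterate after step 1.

∇J = (10a, 10b - 3)
(a₁, b₁) = (1.5, -0.5) − 0.02·(15, -8) = (1.2, -0.34)

(1.2, -0.34)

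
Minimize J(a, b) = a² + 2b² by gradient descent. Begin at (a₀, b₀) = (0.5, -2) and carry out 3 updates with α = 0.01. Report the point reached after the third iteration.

(0.470596, -1.769472)

∇J = (2a, 4b)
Step 1: at (0.5, -2), ∇J = (1, -8) → (0.5, -2) − 0.01·(1, -8) = (0.49, -1.92)
Step 2: at (0.49, -1.92), ∇J = (0.98, -7.68) → (0.49, -1.92) − 0.01·(0.98, -7.68) = (0.4802, -1.8432)
Step 3: at (0.4802, -1.8432), ∇J = (0.9604, -7.3728) → (0.4802, -1.8432) − 0.01·(0.9604, -7.3728) = (0.470596, -1.769472)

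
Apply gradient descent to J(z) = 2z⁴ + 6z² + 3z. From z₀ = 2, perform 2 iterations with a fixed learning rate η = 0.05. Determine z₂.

5.46255

J′(z) = 8z³ + 12z + 3
z₁ = 2 − 0.05·91 = -2.55
z₂ = -2.55 − 0.05·(-160.251) = 5.46255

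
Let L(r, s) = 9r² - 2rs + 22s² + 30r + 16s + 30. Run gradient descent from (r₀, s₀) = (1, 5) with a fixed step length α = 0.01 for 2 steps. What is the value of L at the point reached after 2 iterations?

98.85498464

∇L = (18r - 2s + 30, -2r + 44s + 16)
(r₁, s₁) = (1, 5) − 0.01·(38, 234) = (0.62, 2.66)
(r₂, s₂) = (0.62, 2.66) − 0.01·(35.84, 131.8) = (0.2616, 1.342)
L(0.2616, 1.342) = 98.85498464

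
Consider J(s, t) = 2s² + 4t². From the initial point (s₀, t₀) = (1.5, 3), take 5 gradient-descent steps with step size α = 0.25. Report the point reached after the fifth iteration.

(0, -3)

∇J = (4s, 8t)
(s₁, t₁) = (1.5, 3) − 0.25·(6, 24) = (0, -3)
(s₂, t₂) = (0, -3) − 0.25·(0, -24) = (0, 3)
(s₃, t₃) = (0, 3) − 0.25·(0, 24) = (0, -3)
(s₄, t₄) = (0, -3) − 0.25·(0, -24) = (0, 3)
(s₅, t₅) = (0, 3) − 0.25·(0, 24) = (0, -3)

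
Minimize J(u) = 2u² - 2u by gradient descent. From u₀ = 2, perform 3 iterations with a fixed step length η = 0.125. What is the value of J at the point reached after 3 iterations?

J′(u) = 4u - 2
Step 1: J′(2) = 6; u₁ = 2 − 0.125·6 = 1.25
Step 2: J′(1.25) = 3; u₂ = 1.25 − 0.125·3 = 0.875
Step 3: J′(0.875) = 1.5; u₃ = 0.875 − 0.125·1.5 = 0.6875
J(0.6875) = -0.4296875

-0.4296875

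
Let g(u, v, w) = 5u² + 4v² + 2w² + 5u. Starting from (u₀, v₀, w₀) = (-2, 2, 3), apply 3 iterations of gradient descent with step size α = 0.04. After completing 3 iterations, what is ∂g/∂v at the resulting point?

∇g = (10u + 5, 8v, 4w)
Step 1: at (-2, 2, 3), ∇g = (-15, 16, 12) → (-2, 2, 3) − 0.04·(-15, 16, 12) = (-1.4, 1.36, 2.52)
Step 2: at (-1.4, 1.36, 2.52), ∇g = (-9, 10.88, 10.08) → (-1.4, 1.36, 2.52) − 0.04·(-9, 10.88, 10.08) = (-1.04, 0.9248, 2.1168)
Step 3: at (-1.04, 0.9248, 2.1168), ∇g = (-5.4, 7.3984, 8.4672) → (-1.04, 0.9248, 2.1168) − 0.04·(-5.4, 7.3984, 8.4672) = (-0.824, 0.628864, 1.778112)
∂g/∂v at (-0.824, 0.628864, 1.778112) = 5.030912

5.030912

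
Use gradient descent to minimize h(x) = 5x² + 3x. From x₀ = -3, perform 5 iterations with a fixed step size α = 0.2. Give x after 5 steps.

h′(x) = 10x + 3
Step 1: h′(-3) = -27; x₁ = -3 − 0.2·(-27) = 2.4
Step 2: h′(2.4) = 27; x₂ = 2.4 − 0.2·27 = -3
Step 3: h′(-3) = -27; x₃ = -3 − 0.2·(-27) = 2.4
Step 4: h′(2.4) = 27; x₄ = 2.4 − 0.2·27 = -3
Step 5: h′(-3) = -27; x₅ = -3 − 0.2·(-27) = 2.4

2.4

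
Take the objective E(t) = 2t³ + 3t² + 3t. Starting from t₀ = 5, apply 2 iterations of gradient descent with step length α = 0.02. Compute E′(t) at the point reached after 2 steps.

13.322713787904

E′(t) = 6t² + 6t + 3
Step 1: E′(5) = 183; t₁ = 5 − 0.02·183 = 1.34
Step 2: E′(1.34) = 21.8136; t₂ = 1.34 − 0.02·21.8136 = 0.903728
E′(t) at (0.903728) = 13.322713787904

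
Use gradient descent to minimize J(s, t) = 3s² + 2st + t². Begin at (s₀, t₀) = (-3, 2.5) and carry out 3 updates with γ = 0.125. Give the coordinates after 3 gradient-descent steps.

∇J = (6s + 2t, 2s + 2t)
Step 1: at (-3, 2.5), ∇J = (-13, -1) → (-3, 2.5) − 0.125·(-13, -1) = (-1.375, 2.625)
Step 2: at (-1.375, 2.625), ∇J = (-3, 2.5) → (-1.375, 2.625) − 0.125·(-3, 2.5) = (-1, 2.3125)
Step 3: at (-1, 2.3125), ∇J = (-1.375, 2.625) → (-1, 2.3125) − 0.125·(-1.375, 2.625) = (-0.828125, 1.984375)

(-0.828125, 1.984375)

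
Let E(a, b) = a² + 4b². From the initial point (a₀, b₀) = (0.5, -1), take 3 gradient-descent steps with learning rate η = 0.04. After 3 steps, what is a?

∇E = (2a, 8b)
(a₁, b₁) = (0.5, -1) − 0.04·(1, -8) = (0.46, -0.68)
(a₂, b₂) = (0.46, -0.68) − 0.04·(0.92, -5.44) = (0.4232, -0.4624)
(a₃, b₃) = (0.4232, -0.4624) − 0.04·(0.8464, -3.6992) = (0.389344, -0.314432)
a = 0.389344

0.389344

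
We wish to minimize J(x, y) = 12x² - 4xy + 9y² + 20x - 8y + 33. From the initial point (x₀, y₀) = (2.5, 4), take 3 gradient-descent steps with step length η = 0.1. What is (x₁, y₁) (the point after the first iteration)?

∇J = (24x - 4y + 20, -4x + 18y - 8)
(x₁, y₁) = (2.5, 4) − 0.1·(64, 54) = (-3.9, -1.4)

(-3.9, -1.4)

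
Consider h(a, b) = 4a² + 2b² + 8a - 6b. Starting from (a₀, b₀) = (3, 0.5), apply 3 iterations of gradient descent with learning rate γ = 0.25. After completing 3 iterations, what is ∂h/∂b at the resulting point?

0

∇h = (8a + 8, 4b - 6)
Step 1: at (3, 0.5), ∇h = (32, -4) → (3, 0.5) − 0.25·(32, -4) = (-5, 1.5)
Step 2: at (-5, 1.5), ∇h = (-32, 0) → (-5, 1.5) − 0.25·(-32, 0) = (3, 1.5)
Step 3: at (3, 1.5), ∇h = (32, 0) → (3, 1.5) − 0.25·(32, 0) = (-5, 1.5)
∂h/∂b at (-5, 1.5) = 0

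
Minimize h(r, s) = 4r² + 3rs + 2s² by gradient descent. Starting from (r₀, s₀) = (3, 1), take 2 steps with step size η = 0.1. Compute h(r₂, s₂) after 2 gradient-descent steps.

∇h = (8r + 3s, 3r + 4s)
Step 1: at (3, 1), ∇h = (27, 13) → (3, 1) − 0.1·(27, 13) = (0.3, -0.3)
Step 2: at (0.3, -0.3), ∇h = (1.5, -0.3) → (0.3, -0.3) − 0.1·(1.5, -0.3) = (0.15, -0.27)
h(0.15, -0.27) = 0.1143

0.1143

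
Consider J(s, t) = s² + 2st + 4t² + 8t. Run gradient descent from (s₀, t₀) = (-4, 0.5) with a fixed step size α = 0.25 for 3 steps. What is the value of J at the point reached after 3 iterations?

-3.203125

∇J = (2s + 2t, 2s + 8t + 8)
(s₁, t₁) = (-4, 0.5) − 0.25·(-7, 4) = (-2.25, -0.5)
(s₂, t₂) = (-2.25, -0.5) − 0.25·(-5.5, -0.5) = (-0.875, -0.375)
(s₃, t₃) = (-0.875, -0.375) − 0.25·(-2.5, 3.25) = (-0.25, -1.1875)
J(-0.25, -1.1875) = -3.203125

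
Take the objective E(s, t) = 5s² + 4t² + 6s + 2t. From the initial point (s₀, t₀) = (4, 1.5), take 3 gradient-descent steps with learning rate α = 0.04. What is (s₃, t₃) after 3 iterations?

∇E = (10s + 6, 8t + 2)
Step 1: at (4, 1.5), ∇E = (46, 14) → (4, 1.5) − 0.04·(46, 14) = (2.16, 0.94)
Step 2: at (2.16, 0.94), ∇E = (27.6, 9.52) → (2.16, 0.94) − 0.04·(27.6, 9.52) = (1.056, 0.5592)
Step 3: at (1.056, 0.5592), ∇E = (16.56, 6.4736) → (1.056, 0.5592) − 0.04·(16.56, 6.4736) = (0.3936, 0.300256)

(0.3936, 0.300256)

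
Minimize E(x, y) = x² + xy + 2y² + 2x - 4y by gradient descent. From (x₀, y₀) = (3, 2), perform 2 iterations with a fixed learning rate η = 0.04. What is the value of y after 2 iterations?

1.5008

∇E = (2x + y + 2, x + 4y - 4)
Step 1: at (3, 2), ∇E = (10, 7) → (3, 2) − 0.04·(10, 7) = (2.6, 1.72)
Step 2: at (2.6, 1.72), ∇E = (8.92, 5.48) → (2.6, 1.72) − 0.04·(8.92, 5.48) = (2.2432, 1.5008)
y = 1.5008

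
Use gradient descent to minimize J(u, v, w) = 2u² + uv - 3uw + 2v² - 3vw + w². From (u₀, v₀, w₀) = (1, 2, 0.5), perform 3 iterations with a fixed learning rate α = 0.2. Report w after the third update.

2.484

∇J = (4u + v - 3w, u + 4v - 3w, -3u - 3v + 2w)
Step 1: at (1, 2, 0.5), ∇J = (4.5, 7.5, -8) → (1, 2, 0.5) − 0.2·(4.5, 7.5, -8) = (0.1, 0.5, 2.1)
Step 2: at (0.1, 0.5, 2.1), ∇J = (-5.4, -4.2, 2.4) → (0.1, 0.5, 2.1) − 0.2·(-5.4, -4.2, 2.4) = (1.18, 1.34, 1.62)
Step 3: at (1.18, 1.34, 1.62), ∇J = (1.2, 1.68, -4.32) → (1.18, 1.34, 1.62) − 0.2·(1.2, 1.68, -4.32) = (0.94, 1.004, 2.484)
w = 2.484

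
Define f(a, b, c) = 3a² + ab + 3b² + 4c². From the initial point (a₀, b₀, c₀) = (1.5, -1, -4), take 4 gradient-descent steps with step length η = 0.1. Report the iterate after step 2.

∇f = (6a + b, a + 6b, 8c)
(a₁, b₁, c₁) = (1.5, -1, -4) − 0.1·(8, -4.5, -32) = (0.7, -0.55, -0.8)
(a₂, b₂, c₂) = (0.7, -0.55, -0.8) − 0.1·(3.65, -2.6, -6.4) = (0.335, -0.29, -0.16)

(0.335, -0.29, -0.16)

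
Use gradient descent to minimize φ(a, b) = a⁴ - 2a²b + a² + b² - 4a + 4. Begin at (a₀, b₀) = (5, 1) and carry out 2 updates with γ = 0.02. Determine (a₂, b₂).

(3.22102784, 2.772736)

∇φ = (4a³ - 4ab + 2a - 4, -2a² + 2b)
Step 1: at (5, 1), ∇φ = (486, -48) → (5, 1) − 0.02·(486, -48) = (-4.72, 1.96)
Step 2: at (-4.72, 1.96), ∇φ = (-397.051392, -40.6368) → (-4.72, 1.96) − 0.02·(-397.051392, -40.6368) = (3.22102784, 2.772736)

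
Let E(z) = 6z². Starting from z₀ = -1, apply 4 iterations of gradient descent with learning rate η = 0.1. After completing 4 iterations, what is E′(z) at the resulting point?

-0.0192

E′(z) = 12z
z₁ = -1 − 0.1·(-12) = 0.2
z₂ = 0.2 − 0.1·2.4 = -0.04
z₃ = -0.04 − 0.1·(-0.48) = 0.008
z₄ = 0.008 − 0.1·0.096 = -0.0016
E′(z) at (-0.0016) = -0.0192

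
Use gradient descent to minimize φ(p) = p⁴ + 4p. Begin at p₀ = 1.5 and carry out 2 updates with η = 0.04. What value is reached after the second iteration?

0.55808

φ′(p) = 4p³ + 4
p₁ = 1.5 − 0.04·17.5 = 0.8
p₂ = 0.8 − 0.04·6.048 = 0.55808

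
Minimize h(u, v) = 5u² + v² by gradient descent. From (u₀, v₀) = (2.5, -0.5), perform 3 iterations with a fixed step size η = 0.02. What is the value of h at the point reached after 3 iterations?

∇h = (10u, 2v)
Step 1: at (2.5, -0.5), ∇h = (25, -1) → (2.5, -0.5) − 0.02·(25, -1) = (2, -0.48)
Step 2: at (2, -0.48), ∇h = (20, -0.96) → (2, -0.48) − 0.02·(20, -0.96) = (1.6, -0.4608)
Step 3: at (1.6, -0.4608), ∇h = (16, -0.9216) → (1.6, -0.4608) − 0.02·(16, -0.9216) = (1.28, -0.442368)
h(1.28, -0.442368) = 8.387689447424

8.387689447424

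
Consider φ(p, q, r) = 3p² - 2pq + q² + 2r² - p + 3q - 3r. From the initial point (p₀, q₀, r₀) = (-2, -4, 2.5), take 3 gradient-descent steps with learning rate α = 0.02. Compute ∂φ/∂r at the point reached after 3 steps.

∇φ = (6p - 2q - 1, -2p + 2q + 3, 4r - 3)
Step 1: at (-2, -4, 2.5), ∇φ = (-5, -1, 7) → (-2, -4, 2.5) − 0.02·(-5, -1, 7) = (-1.9, -3.98, 2.36)
Step 2: at (-1.9, -3.98, 2.36), ∇φ = (-4.44, -1.16, 6.44) → (-1.9, -3.98, 2.36) − 0.02·(-4.44, -1.16, 6.44) = (-1.8112, -3.9568, 2.2312)
Step 3: at (-1.8112, -3.9568, 2.2312), ∇φ = (-3.9536, -1.2912, 5.9248) → (-1.8112, -3.9568, 2.2312) − 0.02·(-3.9536, -1.2912, 5.9248) = (-1.732128, -3.930976, 2.112704)
∂φ/∂r at (-1.732128, -3.930976, 2.112704) = 5.450816

5.450816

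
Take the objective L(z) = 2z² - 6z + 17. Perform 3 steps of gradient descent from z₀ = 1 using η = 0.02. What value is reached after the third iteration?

L′(z) = 4z - 6
z₁ = 1 − 0.02·(-2) = 1.04
z₂ = 1.04 − 0.02·(-1.84) = 1.0768
z₃ = 1.0768 − 0.02·(-1.6928) = 1.110656

1.110656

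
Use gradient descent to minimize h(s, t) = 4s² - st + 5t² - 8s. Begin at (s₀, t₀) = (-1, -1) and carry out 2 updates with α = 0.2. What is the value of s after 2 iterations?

∇h = (8s - t - 8, -s + 10t)
(s₁, t₁) = (-1, -1) − 0.2·(-15, -9) = (2, 0.8)
(s₂, t₂) = (2, 0.8) − 0.2·(7.2, 6) = (0.56, -0.4)
s = 0.56

0.56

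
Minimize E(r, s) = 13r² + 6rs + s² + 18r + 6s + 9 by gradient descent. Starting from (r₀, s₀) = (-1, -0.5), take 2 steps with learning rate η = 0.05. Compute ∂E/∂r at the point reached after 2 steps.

∇E = (26r + 6s + 18, 6r + 2s + 6)
Step 1: at (-1, -0.5), ∇E = (-11, -1) → (-1, -0.5) − 0.05·(-11, -1) = (-0.45, -0.45)
Step 2: at (-0.45, -0.45), ∇E = (3.6, 2.4) → (-0.45, -0.45) − 0.05·(3.6, 2.4) = (-0.63, -0.57)
∂E/∂r at (-0.63, -0.57) = -1.8

-1.8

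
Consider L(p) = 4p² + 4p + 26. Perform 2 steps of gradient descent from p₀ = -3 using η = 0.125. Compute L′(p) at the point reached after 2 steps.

L′(p) = 8p + 4
Step 1: L′(-3) = -20; p₁ = -3 − 0.125·(-20) = -0.5
Step 2: L′(-0.5) = 0; p₂ = -0.5 − 0.125·0 = -0.5
L′(p) at (-0.5) = 0

0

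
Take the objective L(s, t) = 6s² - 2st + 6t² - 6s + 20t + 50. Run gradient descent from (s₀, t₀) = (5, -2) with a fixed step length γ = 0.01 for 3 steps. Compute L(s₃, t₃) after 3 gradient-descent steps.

∇L = (12s - 2t - 6, -2s + 12t + 20)
Step 1: at (5, -2), ∇L = (58, -14) → (5, -2) − 0.01·(58, -14) = (4.42, -1.86)
Step 2: at (4.42, -1.86), ∇L = (50.76, -11.16) → (4.42, -1.86) − 0.01·(50.76, -11.16) = (3.9124, -1.7484)
Step 3: at (3.9124, -1.7484), ∇L = (44.4456, -8.8056) → (3.9124, -1.7484) − 0.01·(44.4456, -8.8056) = (3.467944, -1.660344)
L(3.467944, -1.660344) = 96.201682738304

96.201682738304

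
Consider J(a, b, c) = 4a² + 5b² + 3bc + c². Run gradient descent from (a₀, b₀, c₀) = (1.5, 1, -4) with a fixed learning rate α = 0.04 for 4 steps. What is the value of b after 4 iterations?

1.07464704

∇J = (8a, 10b + 3c, 3b + 2c)
(a₁, b₁, c₁) = (1.5, 1, -4) − 0.04·(12, -2, -5) = (1.02, 1.08, -3.8)
(a₂, b₂, c₂) = (1.02, 1.08, -3.8) − 0.04·(8.16, -0.6, -4.36) = (0.6936, 1.104, -3.6256)
(a₃, b₃, c₃) = (0.6936, 1.104, -3.6256) − 0.04·(5.5488, 0.1632, -3.9392) = (0.471648, 1.097472, -3.468032)
(a₄, b₄, c₄) = (0.471648, 1.097472, -3.468032) − 0.04·(3.773184, 0.570624, -3.643648) = (0.32072064, 1.07464704, -3.32228608)
b = 1.07464704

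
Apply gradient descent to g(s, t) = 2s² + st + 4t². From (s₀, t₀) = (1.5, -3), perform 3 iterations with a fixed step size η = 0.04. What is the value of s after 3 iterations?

∇g = (4s + t, s + 8t)
Step 1: at (1.5, -3), ∇g = (3, -22.5) → (1.5, -3) − 0.04·(3, -22.5) = (1.38, -2.1)
Step 2: at (1.38, -2.1), ∇g = (3.42, -15.42) → (1.38, -2.1) − 0.04·(3.42, -15.42) = (1.2432, -1.4832)
Step 3: at (1.2432, -1.4832), ∇g = (3.4896, -10.6224) → (1.2432, -1.4832) − 0.04·(3.4896, -10.6224) = (1.103616, -1.058304)
s = 1.103616

1.103616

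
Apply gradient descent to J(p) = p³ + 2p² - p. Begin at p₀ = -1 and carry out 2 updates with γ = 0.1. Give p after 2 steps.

J′(p) = 3p² + 4p - 1
p₁ = -1 − 0.1·(-2) = -0.8
p₂ = -0.8 − 0.1·(-2.28) = -0.572

-0.572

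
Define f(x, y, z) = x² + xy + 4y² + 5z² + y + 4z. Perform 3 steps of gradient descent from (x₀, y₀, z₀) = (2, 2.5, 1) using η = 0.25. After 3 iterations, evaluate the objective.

∇f = (2x + y, x + 8y + 1, 10z + 4)
Step 1: at (2, 2.5, 1), ∇f = (6.5, 23, 14) → (2, 2.5, 1) − 0.25·(6.5, 23, 14) = (0.375, -3.25, -2.5)
Step 2: at (0.375, -3.25, -2.5), ∇f = (-2.5, -24.625, -21) → (0.375, -3.25, -2.5) − 0.25·(-2.5, -24.625, -21) = (1, 2.90625, 2.75)
Step 3: at (1, 2.90625, 2.75), ∇f = (4.90625, 25.25, 31.5) → (1, 2.90625, 2.75) − 0.25·(4.90625, 25.25, 31.5) = (-0.2265625, -3.40625, -5.125)
f(-0.2265625, -3.40625, -5.125) = 154.65509033203125

154.65509033203125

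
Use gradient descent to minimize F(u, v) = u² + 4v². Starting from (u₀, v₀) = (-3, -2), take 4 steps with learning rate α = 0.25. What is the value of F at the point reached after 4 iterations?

16.03515625

∇F = (2u, 8v)
Step 1: at (-3, -2), ∇F = (-6, -16) → (-3, -2) − 0.25·(-6, -16) = (-1.5, 2)
Step 2: at (-1.5, 2), ∇F = (-3, 16) → (-1.5, 2) − 0.25·(-3, 16) = (-0.75, -2)
Step 3: at (-0.75, -2), ∇F = (-1.5, -16) → (-0.75, -2) − 0.25·(-1.5, -16) = (-0.375, 2)
Step 4: at (-0.375, 2), ∇F = (-0.75, 16) → (-0.375, 2) − 0.25·(-0.75, 16) = (-0.1875, -2)
F(-0.1875, -2) = 16.03515625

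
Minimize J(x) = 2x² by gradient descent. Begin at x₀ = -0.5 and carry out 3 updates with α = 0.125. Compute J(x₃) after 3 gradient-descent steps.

0.0078125

J′(x) = 4x
Step 1: J′(-0.5) = -2; x₁ = -0.5 − 0.125·(-2) = -0.25
Step 2: J′(-0.25) = -1; x₂ = -0.25 − 0.125·(-1) = -0.125
Step 3: J′(-0.125) = -0.5; x₃ = -0.125 − 0.125·(-0.5) = -0.0625
J(-0.0625) = 0.0078125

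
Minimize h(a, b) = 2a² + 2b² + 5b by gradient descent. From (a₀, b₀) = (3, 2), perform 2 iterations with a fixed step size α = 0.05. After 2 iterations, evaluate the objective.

12.9006

∇h = (4a, 4b + 5)
(a₁, b₁) = (3, 2) − 0.05·(12, 13) = (2.4, 1.35)
(a₂, b₂) = (2.4, 1.35) − 0.05·(9.6, 10.4) = (1.92, 0.83)
h(1.92, 0.83) = 12.9006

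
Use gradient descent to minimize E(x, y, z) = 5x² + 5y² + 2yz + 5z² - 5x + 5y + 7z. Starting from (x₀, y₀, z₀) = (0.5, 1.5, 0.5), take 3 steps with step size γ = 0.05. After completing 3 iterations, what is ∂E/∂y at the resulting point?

∇E = (10x - 5, 10y + 2z + 5, 2y + 10z + 7)
Step 1: at (0.5, 1.5, 0.5), ∇E = (0, 21, 15) → (0.5, 1.5, 0.5) − 0.05·(0, 21, 15) = (0.5, 0.45, -0.25)
Step 2: at (0.5, 0.45, -0.25), ∇E = (0, 9, 5.4) → (0.5, 0.45, -0.25) − 0.05·(0, 9, 5.4) = (0.5, 0, -0.52)
Step 3: at (0.5, 0, -0.52), ∇E = (0, 3.96, 1.8) → (0.5, 0, -0.52) − 0.05·(0, 3.96, 1.8) = (0.5, -0.198, -0.61)
∂E/∂y at (0.5, -0.198, -0.61) = 1.8

1.8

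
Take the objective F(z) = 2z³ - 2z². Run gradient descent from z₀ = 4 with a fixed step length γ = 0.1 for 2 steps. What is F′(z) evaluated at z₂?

1447.04

F′(z) = 6z² - 4z
Step 1: F′(4) = 80; z₁ = 4 − 0.1·80 = -4
Step 2: F′(-4) = 112; z₂ = -4 − 0.1·112 = -15.2
F′(z) at (-15.2) = 1447.04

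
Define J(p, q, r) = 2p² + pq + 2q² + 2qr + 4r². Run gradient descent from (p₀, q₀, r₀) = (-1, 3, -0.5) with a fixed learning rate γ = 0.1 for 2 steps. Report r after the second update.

-0.54

∇J = (4p + q, p + 4q + 2r, 2q + 8r)
(p₁, q₁, r₁) = (-1, 3, -0.5) − 0.1·(-1, 10, 2) = (-0.9, 2, -0.7)
(p₂, q₂, r₂) = (-0.9, 2, -0.7) − 0.1·(-1.6, 5.7, -1.6) = (-0.74, 1.43, -0.54)
r = -0.54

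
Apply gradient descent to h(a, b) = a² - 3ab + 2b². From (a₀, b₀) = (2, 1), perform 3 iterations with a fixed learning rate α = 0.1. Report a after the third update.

∇h = (2a - 3b, -3a + 4b)
Step 1: at (2, 1), ∇h = (1, -2) → (2, 1) − 0.1·(1, -2) = (1.9, 1.2)
Step 2: at (1.9, 1.2), ∇h = (0.2, -0.9) → (1.9, 1.2) − 0.1·(0.2, -0.9) = (1.88, 1.29)
Step 3: at (1.88, 1.29), ∇h = (-0.11, -0.48) → (1.88, 1.29) − 0.1·(-0.11, -0.48) = (1.891, 1.338)
a = 1.891

1.891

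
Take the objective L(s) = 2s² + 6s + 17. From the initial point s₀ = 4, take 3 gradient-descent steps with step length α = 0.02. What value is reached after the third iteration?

L′(s) = 4s + 6
s₁ = 4 − 0.02·22 = 3.56
s₂ = 3.56 − 0.02·20.24 = 3.1552
s₃ = 3.1552 − 0.02·18.6208 = 2.782784

2.782784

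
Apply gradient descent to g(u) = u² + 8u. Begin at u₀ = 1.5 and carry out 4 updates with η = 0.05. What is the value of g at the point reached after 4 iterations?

-2.9783668975

g′(u) = 2u + 8
Step 1: g′(1.5) = 11; u₁ = 1.5 − 0.05·11 = 0.95
Step 2: g′(0.95) = 9.9; u₂ = 0.95 − 0.05·9.9 = 0.455
Step 3: g′(0.455) = 8.91; u₃ = 0.455 − 0.05·8.91 = 0.0095
Step 4: g′(0.0095) = 8.019; u₄ = 0.0095 − 0.05·8.019 = -0.39145
g(-0.39145) = -2.9783668975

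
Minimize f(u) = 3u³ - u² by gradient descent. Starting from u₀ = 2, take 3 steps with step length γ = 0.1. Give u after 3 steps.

-10.0203264

f′(u) = 9u² - 2u
Step 1: f′(2) = 32; u₁ = 2 − 0.1·32 = -1.2
Step 2: f′(-1.2) = 15.36; u₂ = -1.2 − 0.1·15.36 = -2.736
Step 3: f′(-2.736) = 72.843264; u₃ = -2.736 − 0.1·72.843264 = -10.0203264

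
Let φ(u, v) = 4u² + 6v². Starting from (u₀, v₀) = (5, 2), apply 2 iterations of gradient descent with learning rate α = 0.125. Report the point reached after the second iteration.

(0, 0.5)

∇φ = (8u, 12v)
Step 1: at (5, 2), ∇φ = (40, 24) → (5, 2) − 0.125·(40, 24) = (0, -1)
Step 2: at (0, -1), ∇φ = (0, -12) → (0, -1) − 0.125·(0, -12) = (0, 0.5)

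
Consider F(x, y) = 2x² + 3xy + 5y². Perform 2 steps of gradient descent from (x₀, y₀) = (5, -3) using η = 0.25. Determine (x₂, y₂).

∇F = (4x + 3y, 3x + 10y)
Step 1: at (5, -3), ∇F = (11, -15) → (5, -3) − 0.25·(11, -15) = (2.25, 0.75)
Step 2: at (2.25, 0.75), ∇F = (11.25, 14.25) → (2.25, 0.75) − 0.25·(11.25, 14.25) = (-0.5625, -2.8125)

(-0.5625, -2.8125)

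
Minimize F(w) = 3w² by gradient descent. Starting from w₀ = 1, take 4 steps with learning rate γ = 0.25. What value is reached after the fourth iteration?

0.0625

F′(w) = 6w
Step 1: F′(1) = 6; w₁ = 1 − 0.25·6 = -0.5
Step 2: F′(-0.5) = -3; w₂ = -0.5 − 0.25·(-3) = 0.25
Step 3: F′(0.25) = 1.5; w₃ = 0.25 − 0.25·1.5 = -0.125
Step 4: F′(-0.125) = -0.75; w₄ = -0.125 − 0.25·(-0.75) = 0.0625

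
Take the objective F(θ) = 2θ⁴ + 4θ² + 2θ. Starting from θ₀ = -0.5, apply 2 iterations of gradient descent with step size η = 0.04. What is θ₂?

F′(θ) = 8θ³ + 8θ + 2
θ₁ = -0.5 − 0.04·(-3) = -0.38
θ₂ = -0.38 − 0.04·(-1.478976) = -0.32084096

-0.32084096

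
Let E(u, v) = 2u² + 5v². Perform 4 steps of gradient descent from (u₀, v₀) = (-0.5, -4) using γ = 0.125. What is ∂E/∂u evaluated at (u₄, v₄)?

∇E = (4u, 10v)
(u₁, v₁) = (-0.5, -4) − 0.125·(-2, -40) = (-0.25, 1)
(u₂, v₂) = (-0.25, 1) − 0.125·(-1, 10) = (-0.125, -0.25)
(u₃, v₃) = (-0.125, -0.25) − 0.125·(-0.5, -2.5) = (-0.0625, 0.0625)
(u₄, v₄) = (-0.0625, 0.0625) − 0.125·(-0.25, 0.625) = (-0.03125, -0.015625)
∂E/∂u at (-0.03125, -0.015625) = -0.125

-0.125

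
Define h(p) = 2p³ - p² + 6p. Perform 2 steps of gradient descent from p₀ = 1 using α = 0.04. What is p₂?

h′(p) = 6p² - 2p + 6
p₁ = 1 − 0.04·10 = 0.6
p₂ = 0.6 − 0.04·6.96 = 0.3216

0.3216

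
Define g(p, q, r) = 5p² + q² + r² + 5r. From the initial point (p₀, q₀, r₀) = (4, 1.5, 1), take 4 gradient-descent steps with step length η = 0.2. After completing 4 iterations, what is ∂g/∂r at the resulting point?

∇g = (10p, 2q, 2r + 5)
Step 1: at (4, 1.5, 1), ∇g = (40, 3, 7) → (4, 1.5, 1) − 0.2·(40, 3, 7) = (-4, 0.9, -0.4)
Step 2: at (-4, 0.9, -0.4), ∇g = (-40, 1.8, 4.2) → (-4, 0.9, -0.4) − 0.2·(-40, 1.8, 4.2) = (4, 0.54, -1.24)
Step 3: at (4, 0.54, -1.24), ∇g = (40, 1.08, 2.52) → (4, 0.54, -1.24) − 0.2·(40, 1.08, 2.52) = (-4, 0.324, -1.744)
Step 4: at (-4, 0.324, -1.744), ∇g = (-40, 0.648, 1.512) → (-4, 0.324, -1.744) − 0.2·(-40, 0.648, 1.512) = (4, 0.1944, -2.0464)
∂g/∂r at (4, 0.1944, -2.0464) = 0.9072

0.9072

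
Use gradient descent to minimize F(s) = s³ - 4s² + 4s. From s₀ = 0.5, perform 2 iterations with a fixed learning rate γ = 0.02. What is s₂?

0.4684865

F′(s) = 3s² - 8s + 4
s₁ = 0.5 − 0.02·0.75 = 0.485
s₂ = 0.485 − 0.02·0.825675 = 0.4684865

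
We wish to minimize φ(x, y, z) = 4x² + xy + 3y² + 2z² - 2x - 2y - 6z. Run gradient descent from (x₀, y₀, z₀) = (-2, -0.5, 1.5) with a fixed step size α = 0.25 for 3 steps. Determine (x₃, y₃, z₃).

∇φ = (8x + y - 2, x + 6y - 2, 4z - 6)
Step 1: at (-2, -0.5, 1.5), ∇φ = (-18.5, -7, 0) → (-2, -0.5, 1.5) − 0.25·(-18.5, -7, 0) = (2.625, 1.25, 1.5)
Step 2: at (2.625, 1.25, 1.5), ∇φ = (20.25, 8.125, 0) → (2.625, 1.25, 1.5) − 0.25·(20.25, 8.125, 0) = (-2.4375, -0.78125, 1.5)
Step 3: at (-2.4375, -0.78125, 1.5), ∇φ = (-22.28125, -9.125, 0) → (-2.4375, -0.78125, 1.5) − 0.25·(-22.28125, -9.125, 0) = (3.1328125, 1.5, 1.5)

(3.1328125, 1.5, 1.5)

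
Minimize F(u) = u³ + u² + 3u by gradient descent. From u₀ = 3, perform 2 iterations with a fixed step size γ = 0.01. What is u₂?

2.348112

F′(u) = 3u² + 2u + 3
Step 1: F′(3) = 36; u₁ = 3 − 0.01·36 = 2.64
Step 2: F′(2.64) = 29.1888; u₂ = 2.64 − 0.01·29.1888 = 2.348112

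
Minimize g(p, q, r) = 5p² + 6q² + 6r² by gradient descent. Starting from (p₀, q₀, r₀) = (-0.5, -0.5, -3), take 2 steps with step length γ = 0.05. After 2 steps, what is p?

-0.125

∇g = (10p, 12q, 12r)
Step 1: at (-0.5, -0.5, -3), ∇g = (-5, -6, -36) → (-0.5, -0.5, -3) − 0.05·(-5, -6, -36) = (-0.25, -0.2, -1.2)
Step 2: at (-0.25, -0.2, -1.2), ∇g = (-2.5, -2.4, -14.4) → (-0.25, -0.2, -1.2) − 0.05·(-2.5, -2.4, -14.4) = (-0.125, -0.08, -0.48)
p = -0.125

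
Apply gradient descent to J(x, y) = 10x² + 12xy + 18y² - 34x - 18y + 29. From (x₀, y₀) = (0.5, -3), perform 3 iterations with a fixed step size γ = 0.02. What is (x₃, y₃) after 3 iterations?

∇J = (20x + 12y - 34, 12x + 36y - 18)
Step 1: at (0.5, -3), ∇J = (-60, -120) → (0.5, -3) − 0.02·(-60, -120) = (1.7, -0.6)
Step 2: at (1.7, -0.6), ∇J = (-7.2, -19.2) → (1.7, -0.6) − 0.02·(-7.2, -19.2) = (1.844, -0.216)
Step 3: at (1.844, -0.216), ∇J = (0.288, -3.648) → (1.844, -0.216) − 0.02·(0.288, -3.648) = (1.83824, -0.14304)

(1.83824, -0.14304)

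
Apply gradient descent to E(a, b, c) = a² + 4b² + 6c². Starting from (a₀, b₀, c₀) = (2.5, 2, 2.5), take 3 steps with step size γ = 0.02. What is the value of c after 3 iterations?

1.09744

∇E = (2a, 8b, 12c)
(a₁, b₁, c₁) = (2.5, 2, 2.5) − 0.02·(5, 16, 30) = (2.4, 1.68, 1.9)
(a₂, b₂, c₂) = (2.4, 1.68, 1.9) − 0.02·(4.8, 13.44, 22.8) = (2.304, 1.4112, 1.444)
(a₃, b₃, c₃) = (2.304, 1.4112, 1.444) − 0.02·(4.608, 11.2896, 17.328) = (2.21184, 1.185408, 1.09744)
c = 1.09744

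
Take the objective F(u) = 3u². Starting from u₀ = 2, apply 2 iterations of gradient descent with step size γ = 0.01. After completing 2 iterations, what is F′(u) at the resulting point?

10.6032

F′(u) = 6u
u₁ = 2 − 0.01·12 = 1.88
u₂ = 1.88 − 0.01·11.28 = 1.7672
F′(u) at (1.7672) = 10.6032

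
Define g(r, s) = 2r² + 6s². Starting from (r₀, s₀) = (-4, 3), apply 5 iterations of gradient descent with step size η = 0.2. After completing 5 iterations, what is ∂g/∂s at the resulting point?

∇g = (4r, 12s)
Step 1: at (-4, 3), ∇g = (-16, 36) → (-4, 3) − 0.2·(-16, 36) = (-0.8, -4.2)
Step 2: at (-0.8, -4.2), ∇g = (-3.2, -50.4) → (-0.8, -4.2) − 0.2·(-3.2, -50.4) = (-0.16, 5.88)
Step 3: at (-0.16, 5.88), ∇g = (-0.64, 70.56) → (-0.16, 5.88) − 0.2·(-0.64, 70.56) = (-0.032, -8.232)
Step 4: at (-0.032, -8.232), ∇g = (-0.128, -98.784) → (-0.032, -8.232) − 0.2·(-0.128, -98.784) = (-0.0064, 11.5248)
Step 5: at (-0.0064, 11.5248), ∇g = (-0.0256, 138.2976) → (-0.0064, 11.5248) − 0.2·(-0.0256, 138.2976) = (-0.00128, -16.13472)
∂g/∂s at (-0.00128, -16.13472) = -193.61664

-193.61664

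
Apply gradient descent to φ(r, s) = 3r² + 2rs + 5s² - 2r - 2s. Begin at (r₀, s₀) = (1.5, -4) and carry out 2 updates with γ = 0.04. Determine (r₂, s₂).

∇φ = (6r + 2s - 2, 2r + 10s - 2)
Step 1: at (1.5, -4), ∇φ = (-1, -39) → (1.5, -4) − 0.04·(-1, -39) = (1.54, -2.44)
Step 2: at (1.54, -2.44), ∇φ = (2.36, -23.32) → (1.54, -2.44) − 0.04·(2.36, -23.32) = (1.4456, -1.5072)

(1.4456, -1.5072)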